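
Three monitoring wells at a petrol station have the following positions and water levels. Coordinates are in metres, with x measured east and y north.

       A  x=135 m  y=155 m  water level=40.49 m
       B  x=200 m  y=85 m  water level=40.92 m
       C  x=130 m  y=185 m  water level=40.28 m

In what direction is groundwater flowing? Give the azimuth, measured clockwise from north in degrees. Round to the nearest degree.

009°

Three-point gradient (reference A): Δ to B = (65, -70, +0.43), Δ to C = (-5, 30, -0.21).
∂h/∂x = -0.001125, ∂h/∂y = -0.007188 (det = 1600).
Flow direction (−∇h) has components (+0.001125 E, +0.007188 N).
Azimuth = atan2(E, N) = atan2(+0.001125, +0.007188) = 8.9° ≈ 009°.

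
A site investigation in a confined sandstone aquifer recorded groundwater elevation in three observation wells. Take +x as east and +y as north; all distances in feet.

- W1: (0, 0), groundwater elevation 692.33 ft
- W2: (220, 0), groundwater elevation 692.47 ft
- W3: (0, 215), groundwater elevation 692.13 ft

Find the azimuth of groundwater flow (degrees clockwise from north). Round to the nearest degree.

326°

∂h/∂x = (692.47 − 692.33) / (220 − 0) = +0.0006364
∂h/∂y = (692.13 − 692.33) / (215 − 0) = -0.0009302
Flow direction (−∇h) has components (-0.0006364 E, +0.0009302 N).
Azimuth = atan2(E, N) = atan2(-0.0006364, +0.0009302) = 325.6° ≈ 326°.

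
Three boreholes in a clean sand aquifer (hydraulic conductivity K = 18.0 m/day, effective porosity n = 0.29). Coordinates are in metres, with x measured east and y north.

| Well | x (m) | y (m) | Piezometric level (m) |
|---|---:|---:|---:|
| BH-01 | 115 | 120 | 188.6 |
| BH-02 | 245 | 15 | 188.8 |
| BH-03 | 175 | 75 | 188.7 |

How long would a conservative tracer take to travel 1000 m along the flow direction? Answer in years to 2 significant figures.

11 years

With h = a·x + b·y + c and BH-01 as origin, the differences give:
  130·a + (-105)·b = +0.2
  60·a + (-45)·b = +0.1
Eliminate b (×(-45) and ×(-105), subtract): 450·a = 1.50 → a = ∂h/∂x = +0.003333
Back-substitute: b = ∂h/∂y = +0.002222.
|∇h| = √(0.003333² + 0.002222²) = 0.004006
Seepage velocity v = K·i/n = 18.0 × 0.004006 / 0.29 = 0.2486 m/day.
t = 1000 / 0.2486 = 4023 days = 11 years.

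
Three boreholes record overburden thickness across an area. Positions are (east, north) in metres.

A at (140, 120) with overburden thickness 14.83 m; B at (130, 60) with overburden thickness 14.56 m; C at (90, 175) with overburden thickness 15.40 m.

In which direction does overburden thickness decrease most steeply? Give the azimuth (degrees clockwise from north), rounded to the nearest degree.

Three-point gradient (reference A): Δ to B = (-10, -60, -0.27), Δ to C = (-50, 55, +0.57).
∂d/∂x = -0.005451, ∂d/∂y = +0.005408 (det = -3550).
Steepest decrease is along −∇f: components (+0.005451 E, -0.005408 N).
Azimuth = atan2(+0.005451, -0.005408) = 134.8° ≈ 135°.

135°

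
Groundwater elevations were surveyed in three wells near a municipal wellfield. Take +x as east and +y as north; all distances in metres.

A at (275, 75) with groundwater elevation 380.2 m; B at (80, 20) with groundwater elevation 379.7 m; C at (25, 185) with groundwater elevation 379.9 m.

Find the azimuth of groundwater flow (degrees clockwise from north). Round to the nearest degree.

Differences from A: to B (Δx, Δy, Δh) = (-195, -55, -0.5); to C = (-250, 110, -0.3).
Determinant of the coordinate differences = (-195)·110 − (-250)·(-55) = -35200.
∂h/∂x = [(-0.5)·110 − (-0.3)·(-55)] / -35200 = +0.002031
∂h/∂y = [(-195)·(-0.3) − (-250)·(-0.5)] / -35200 = +0.001889
Flow direction (−∇h) has components (-0.002031 E, -0.001889 N).
Azimuth = atan2(E, N) = atan2(-0.002031, -0.001889) = 227.1° ≈ 227°.

227°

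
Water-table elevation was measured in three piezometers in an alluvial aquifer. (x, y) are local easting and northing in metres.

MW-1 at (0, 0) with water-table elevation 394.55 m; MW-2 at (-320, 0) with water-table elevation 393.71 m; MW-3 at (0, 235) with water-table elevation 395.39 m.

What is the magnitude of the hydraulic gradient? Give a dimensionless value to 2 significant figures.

∂h/∂x = (393.71 − 394.55) / (-320 − 0) = +0.002625
∂h/∂y = (395.39 − 394.55) / (235 − 0) = +0.003574
|∇h| = √(0.002625² + 0.003574²) = 0.004434

0.0044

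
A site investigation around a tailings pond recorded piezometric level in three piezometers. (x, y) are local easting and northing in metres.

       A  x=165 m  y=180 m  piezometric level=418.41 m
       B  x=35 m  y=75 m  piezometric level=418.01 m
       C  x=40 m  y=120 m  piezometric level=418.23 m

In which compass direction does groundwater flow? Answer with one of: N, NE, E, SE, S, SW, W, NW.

S

Taking A as reference: B−A = (-130, -105, -0.40); C−A = (-125, -60, -0.18).
Solve a·Δx + b·Δy = Δh: det = (-130)·(-60) − (-125)·(-105) = -5325.
∂h/∂x = [(-0.40)·(-60) − (-0.18)·(-105)] / -5325 = -0.0009577
∂h/∂y = [(-130)·(-0.18) − (-125)·(-0.40)] / -5325 = +0.004995
Flow = −∇h = (+0.0009577 east, -0.004995 north), which points south.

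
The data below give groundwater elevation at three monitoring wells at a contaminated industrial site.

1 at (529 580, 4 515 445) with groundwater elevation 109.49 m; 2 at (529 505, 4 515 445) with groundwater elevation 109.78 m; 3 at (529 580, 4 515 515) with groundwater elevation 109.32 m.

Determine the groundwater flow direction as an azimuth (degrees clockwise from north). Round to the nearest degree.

∂h/∂x = (109.78 − 109.49) / (529505 − 529580) = -0.003867
∂h/∂y = (109.32 − 109.49) / (4515515 − 4515445) = -0.002429
Flow direction (−∇h) has components (+0.003867 E, +0.002429 N).
Azimuth = atan2(E, N) = atan2(+0.003867, +0.002429) = 57.9° ≈ 058°.

058°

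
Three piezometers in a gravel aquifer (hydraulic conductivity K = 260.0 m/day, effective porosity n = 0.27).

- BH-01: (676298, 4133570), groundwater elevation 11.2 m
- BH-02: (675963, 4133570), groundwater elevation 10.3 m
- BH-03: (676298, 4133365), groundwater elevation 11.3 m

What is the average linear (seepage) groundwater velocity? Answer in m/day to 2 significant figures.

∂h/∂x = (10.3 − 11.2) / (675963 − 676298) = +0.002687
∂h/∂y = (11.3 − 11.2) / (4133365 − 4133570) = -0.0004878
|∇h| = √(0.002687² + -0.0004878²) = 0.002731
Seepage velocity v = K·i/n = 260.0 × 0.002731 / 0.27 = 2.63 m/day.

2.6 m/day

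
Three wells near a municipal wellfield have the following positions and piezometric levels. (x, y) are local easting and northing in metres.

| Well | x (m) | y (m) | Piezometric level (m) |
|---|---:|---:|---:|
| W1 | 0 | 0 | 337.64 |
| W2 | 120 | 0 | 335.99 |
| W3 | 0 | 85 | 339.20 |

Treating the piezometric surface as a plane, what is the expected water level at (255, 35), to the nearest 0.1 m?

334.8 m

∂h/∂x = (335.99 − 337.64) / (120 − 0) = -0.01375
∂h/∂y = (339.20 − 337.64) / (85 − 0) = +0.01835
h(255, 35) = 337.64 + (-0.01375)·(255) + (+0.01835)·(35) = 337.64 -3.506 +0.642 = 334.776 m.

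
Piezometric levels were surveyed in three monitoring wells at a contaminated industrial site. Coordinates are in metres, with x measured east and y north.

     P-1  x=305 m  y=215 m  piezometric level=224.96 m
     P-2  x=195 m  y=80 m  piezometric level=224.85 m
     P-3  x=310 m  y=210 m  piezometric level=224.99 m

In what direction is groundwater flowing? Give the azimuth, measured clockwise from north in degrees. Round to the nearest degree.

Differences from P-1: to P-2 (Δx, Δy, Δh) = (-110, -135, -0.11); to P-3 = (5, -5, +0.03).
Solve a·Δx + b·Δy = Δh: det = (-110)·(-5) − 5·(-135) = 1225.
∂h/∂x = [(-0.11)·(-5) − (+0.03)·(-135)] / 1225 = +0.003755
∂h/∂y = [(-110)·(+0.03) − 5·(-0.11)] / 1225 = -0.002245
Flow direction (−∇h) has components (-0.003755 E, +0.002245 N).
Azimuth = atan2(E, N) = atan2(-0.003755, +0.002245) = 300.9° ≈ 301°.

301°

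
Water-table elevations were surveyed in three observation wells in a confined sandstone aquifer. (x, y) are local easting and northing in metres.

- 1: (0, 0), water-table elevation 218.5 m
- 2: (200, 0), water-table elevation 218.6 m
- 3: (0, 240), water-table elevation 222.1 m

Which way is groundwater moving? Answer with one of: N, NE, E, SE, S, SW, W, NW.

S

∂h/∂x = (218.6 − 218.5) / (200 − 0) = +0.0005000
∂h/∂y = (222.1 − 218.5) / (240 − 0) = +0.01500
Flow = −∇h = (-0.0005000 east, -0.01500 north), which points south.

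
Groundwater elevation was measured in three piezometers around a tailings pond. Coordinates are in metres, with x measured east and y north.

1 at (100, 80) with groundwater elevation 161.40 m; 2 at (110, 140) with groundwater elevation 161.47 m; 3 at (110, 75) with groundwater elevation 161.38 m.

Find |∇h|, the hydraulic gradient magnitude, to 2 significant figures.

Taking 1 as reference: 2−1 = (10, 60, +0.07); 3−1 = (10, -5, -0.02).
Solve a·Δx + b·Δy = Δh: det = 10·(-5) − 10·60 = -650.
∂h/∂x = [(+0.07)·(-5) − (-0.02)·60] / -650 = -0.001308
∂h/∂y = [10·(-0.02) − 10·(+0.07)] / -650 = +0.001385
|∇h| = √(-0.001308² + 0.001385²) = 0.001905

0.0019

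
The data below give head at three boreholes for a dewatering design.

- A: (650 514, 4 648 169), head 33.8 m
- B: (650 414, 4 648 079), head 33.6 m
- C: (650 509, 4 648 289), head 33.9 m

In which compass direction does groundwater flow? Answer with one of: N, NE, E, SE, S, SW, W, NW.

With h = a·x + b·y + c and A as origin, the differences give:
  (-100)·a + (-90)·b = -0.2
  (-5)·a + 120·b = +0.1
Eliminate b (×120 and ×(-90), subtract): -12450·a = -15.00 → a = ∂h/∂x = +0.001205
Back-substitute: b = ∂h/∂y = +0.0008835.
Flow = −∇h = (-0.001205 east, -0.0008835 north), which points southwest.

SW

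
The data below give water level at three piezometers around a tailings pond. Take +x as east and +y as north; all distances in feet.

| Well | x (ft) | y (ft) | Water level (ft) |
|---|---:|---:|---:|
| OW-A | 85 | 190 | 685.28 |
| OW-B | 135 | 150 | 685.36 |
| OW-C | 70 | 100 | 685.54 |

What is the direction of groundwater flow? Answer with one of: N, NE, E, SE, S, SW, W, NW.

Three-point gradient (reference OW-A): Δ to OW-B = (50, -40, +0.08), Δ to OW-C = (-15, -90, +0.26).
∂h/∂x = -0.0006275, ∂h/∂y = -0.002784 (det = -5100).
Flow = −∇h = (+0.0006275 east, +0.002784 north), which points north.

N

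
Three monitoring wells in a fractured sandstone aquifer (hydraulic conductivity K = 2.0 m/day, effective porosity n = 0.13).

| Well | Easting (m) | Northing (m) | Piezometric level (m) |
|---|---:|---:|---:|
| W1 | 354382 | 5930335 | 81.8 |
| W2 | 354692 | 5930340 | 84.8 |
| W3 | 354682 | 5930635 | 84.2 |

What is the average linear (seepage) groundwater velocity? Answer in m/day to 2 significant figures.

0.15 m/day

With h = a·x + b·y + c and W1 as origin, the differences give:
  310·a + 5·b = +3.0
  300·a + 300·b = +2.4
Eliminate b (×300 and ×5, subtract): 91500·a = 888.00 → a = ∂h/∂x = +0.009705
Back-substitute: b = ∂h/∂y = -0.001705.
|∇h| = √(0.009705² + -0.001705²) = 0.009854
Seepage velocity v = K·i/n = 2.0 × 0.009854 / 0.13 = 0.1516 m/day.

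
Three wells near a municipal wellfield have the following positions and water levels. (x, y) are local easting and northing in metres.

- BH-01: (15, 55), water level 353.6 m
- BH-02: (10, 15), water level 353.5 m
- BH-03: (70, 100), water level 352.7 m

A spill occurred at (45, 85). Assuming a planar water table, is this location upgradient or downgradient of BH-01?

With h = a·x + b·y + c and BH-01 as origin, the differences give:
  (-5)·a + (-40)·b = -0.1
  55·a + 45·b = -0.9
Eliminate b (×45 and ×(-40), subtract): 1975·a = -40.50 → a = ∂h/∂x = -0.02051
Back-substitute: b = ∂h/∂y = +0.005063.
Head at (45, 85) = 353.6 + (-0.02051)·(30) + (+0.005063)·(30) = 353.14 m.
That is lower than the 353.6 m at BH-01, so the point is downgradient.

downgradient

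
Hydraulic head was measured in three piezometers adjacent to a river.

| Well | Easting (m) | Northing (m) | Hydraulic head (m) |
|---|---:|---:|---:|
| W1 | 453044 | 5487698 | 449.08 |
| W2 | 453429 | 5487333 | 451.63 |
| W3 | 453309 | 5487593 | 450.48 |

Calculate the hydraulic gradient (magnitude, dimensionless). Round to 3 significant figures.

0.00496

With h = a·x + b·y + c and W1 as origin, the differences give:
  385·a + (-365)·b = +2.55
  265·a + (-105)·b = +1.40
Eliminate b (×(-105) and ×(-365), subtract): 56300·a = 243.250 → a = ∂h/∂x = +0.004321
Back-substitute: b = ∂h/∂y = -0.002429.
|∇h| = √(0.004321² + -0.002429²) = 0.004957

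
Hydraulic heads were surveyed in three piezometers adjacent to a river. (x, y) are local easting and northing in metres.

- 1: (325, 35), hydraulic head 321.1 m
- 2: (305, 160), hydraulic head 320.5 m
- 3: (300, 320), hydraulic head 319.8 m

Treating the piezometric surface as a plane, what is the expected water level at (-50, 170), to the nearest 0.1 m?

319.3 m

Taking 1 as reference: 2−1 = (-20, 125, -0.6); 3−1 = (-25, 285, -1.3).
Solve a·Δx + b·Δy = Δh: det = (-20)·285 − (-25)·125 = -2575.
∂h/∂x = [(-0.6)·285 − (-1.3)·125] / -2575 = +0.003301
∂h/∂y = [(-20)·(-1.3) − (-25)·(-0.6)] / -2575 = -0.004272
h(-50, 170) = 321.1 + (+0.003301)·(-375) + (-0.004272)·(135) = 321.1 -1.238 -0.577 = 319.285 m.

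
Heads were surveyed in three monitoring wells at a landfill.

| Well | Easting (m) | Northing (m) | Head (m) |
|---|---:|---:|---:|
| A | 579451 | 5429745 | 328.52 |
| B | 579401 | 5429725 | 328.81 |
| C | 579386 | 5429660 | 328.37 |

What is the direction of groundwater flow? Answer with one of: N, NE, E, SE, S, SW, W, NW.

Differences from A: to B (Δx, Δy, Δh) = (-50, -20, +0.29); to C = (-65, -85, -0.15).
Determinant of the coordinate differences = (-50)·(-85) − (-65)·(-20) = 2950.
∂h/∂x = [(+0.29)·(-85) − (-0.15)·(-20)] / 2950 = -0.009373
∂h/∂y = [(-50)·(-0.15) − (-65)·(+0.29)] / 2950 = +0.008932
Flow = −∇h = (+0.009373 east, -0.008932 north), which points southeast.

SE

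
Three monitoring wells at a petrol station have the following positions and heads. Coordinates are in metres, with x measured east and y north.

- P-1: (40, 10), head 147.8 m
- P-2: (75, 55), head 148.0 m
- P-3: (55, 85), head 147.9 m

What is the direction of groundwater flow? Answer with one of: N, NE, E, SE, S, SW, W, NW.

W

Differences from P-1: to P-2 (Δx, Δy, Δh) = (35, 45, +0.2); to P-3 = (15, 75, +0.1).
Determinant of the coordinate differences = 35·75 − 15·45 = 1950.
∂h/∂x = [(+0.2)·75 − (+0.1)·45] / 1950 = +0.005385
∂h/∂y = [35·(+0.1) − 15·(+0.2)] / 1950 = +0.0002564
Flow = −∇h = (-0.005385 east, -0.0002564 north), which points west.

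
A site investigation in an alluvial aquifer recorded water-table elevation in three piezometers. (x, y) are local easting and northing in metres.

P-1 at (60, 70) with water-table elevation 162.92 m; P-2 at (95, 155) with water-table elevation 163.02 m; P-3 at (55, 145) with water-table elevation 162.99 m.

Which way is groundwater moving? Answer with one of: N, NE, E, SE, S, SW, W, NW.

SW

Taking P-1 as reference: P-2−P-1 = (35, 85, +0.10); P-3−P-1 = (-5, 75, +0.07).
Solve a·Δx + b·Δy = Δh: det = 35·75 − (-5)·85 = 3050.
∂h/∂x = [(+0.10)·75 − (+0.07)·85] / 3050 = +0.0005082
∂h/∂y = [35·(+0.07) − (-5)·(+0.10)] / 3050 = +0.0009672
Flow = −∇h = (-0.0005082 east, -0.0009672 north), which points southwest.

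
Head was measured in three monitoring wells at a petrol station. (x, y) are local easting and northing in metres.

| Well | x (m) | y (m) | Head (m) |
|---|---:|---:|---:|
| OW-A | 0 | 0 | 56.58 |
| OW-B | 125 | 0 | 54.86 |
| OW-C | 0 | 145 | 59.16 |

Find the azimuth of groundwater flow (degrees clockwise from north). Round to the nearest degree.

142°

∂h/∂x = (54.86 − 56.58) / (125 − 0) = -0.01376
∂h/∂y = (59.16 − 56.58) / (145 − 0) = +0.01779
Flow direction (−∇h) has components (+0.01376 E, -0.01779 N).
Azimuth = atan2(E, N) = atan2(+0.01376, -0.01779) = 142.3° ≈ 142°.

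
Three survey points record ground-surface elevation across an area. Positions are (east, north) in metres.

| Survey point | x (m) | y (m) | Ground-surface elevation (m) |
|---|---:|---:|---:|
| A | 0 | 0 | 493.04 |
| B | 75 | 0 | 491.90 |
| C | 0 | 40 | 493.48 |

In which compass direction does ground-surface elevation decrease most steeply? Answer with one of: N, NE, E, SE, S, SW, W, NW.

SE

∂z/∂x = (491.90 − 493.04) / (75 − 0) = -0.01520
∂z/∂y = (493.48 − 493.04) / (40 − 0) = +0.01100
Steepest decrease is along −∇f = (+0.01520 E, -0.01100 N) → southeast.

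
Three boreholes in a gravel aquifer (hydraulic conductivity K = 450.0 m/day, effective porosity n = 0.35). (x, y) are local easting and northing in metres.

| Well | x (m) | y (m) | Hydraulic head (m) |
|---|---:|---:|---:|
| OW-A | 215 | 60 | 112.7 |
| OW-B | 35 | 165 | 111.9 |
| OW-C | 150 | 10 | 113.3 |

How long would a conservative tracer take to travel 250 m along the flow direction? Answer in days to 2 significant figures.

19 days

Differences from OW-A: to OW-B (Δx, Δy, Δh) = (-180, 105, -0.8); to OW-C = (-65, -50, +0.6).
Determinant of the coordinate differences = (-180)·(-50) − (-65)·105 = 15825.
∂h/∂x = [(-0.8)·(-50) − (+0.6)·105] / 15825 = -0.001453
∂h/∂y = [(-180)·(+0.6) − (-65)·(-0.8)] / 15825 = -0.01011
|∇h| = √(-0.001453² + -0.01011²) = 0.01021
Seepage velocity v = K·i/n = 450.0 × 0.01021 / 0.35 = 13.13 m/day.
t = 250 / 13.13 = 19.04 days.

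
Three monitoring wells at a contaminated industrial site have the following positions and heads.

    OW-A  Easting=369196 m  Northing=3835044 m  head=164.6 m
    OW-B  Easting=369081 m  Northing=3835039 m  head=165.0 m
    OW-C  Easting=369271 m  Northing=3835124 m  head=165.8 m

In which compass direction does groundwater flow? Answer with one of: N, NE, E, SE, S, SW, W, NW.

Taking OW-A as reference: OW-B−OW-A = (-115, -5, +0.4); OW-C−OW-A = (75, 80, +1.2).
Solve a·Δx + b·Δy = Δh: det = (-115)·80 − 75·(-5) = -8825.
∂h/∂x = [(+0.4)·80 − (+1.2)·(-5)] / -8825 = -0.004306
∂h/∂y = [(-115)·(+1.2) − 75·(+0.4)] / -8825 = +0.01904
Flow = −∇h = (+0.004306 east, -0.01904 north), which points south.

S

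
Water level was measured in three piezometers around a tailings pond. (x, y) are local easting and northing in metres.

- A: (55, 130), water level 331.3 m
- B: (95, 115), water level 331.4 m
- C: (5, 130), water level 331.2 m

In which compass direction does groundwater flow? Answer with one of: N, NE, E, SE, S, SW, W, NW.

With h = a·x + b·y + c and A as origin, the differences give:
  40·a + (-15)·b = +0.1
  (-50)·a + 0·b = -0.1
Eliminate b (×0 and ×(-15), subtract): -750·a = -1.50 → a = ∂h/∂x = +0.002000
Back-substitute: b = ∂h/∂y = -0.001333.
Flow = −∇h = (-0.002000 east, +0.001333 north), which points northwest.

NW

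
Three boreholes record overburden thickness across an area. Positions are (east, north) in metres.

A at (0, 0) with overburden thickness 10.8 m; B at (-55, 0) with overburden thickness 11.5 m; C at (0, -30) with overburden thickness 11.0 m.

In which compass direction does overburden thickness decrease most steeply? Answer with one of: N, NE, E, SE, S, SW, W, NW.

∂d/∂x = (11.5 − 10.8) / (-55 − 0) = -0.01273
∂d/∂y = (11.0 − 10.8) / (-30 − 0) = -0.006667
Steepest decrease is along −∇f = (+0.01273 E, +0.006667 N) → northeast.

NE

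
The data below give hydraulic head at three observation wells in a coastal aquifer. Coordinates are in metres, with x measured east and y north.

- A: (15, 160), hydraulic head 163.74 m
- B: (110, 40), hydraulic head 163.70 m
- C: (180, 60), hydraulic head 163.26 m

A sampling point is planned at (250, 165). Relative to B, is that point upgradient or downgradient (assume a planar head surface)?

Differences from A: to B (Δx, Δy, Δh) = (95, -120, -0.04); to C = (165, -100, -0.48).
Determinant of the coordinate differences = 95·(-100) − 165·(-120) = 10300.
∂h/∂x = [(-0.04)·(-100) − (-0.48)·(-120)] / 10300 = -0.005204
∂h/∂y = [95·(-0.48) − 165·(-0.04)] / 10300 = -0.003786
Head at (250, 165) = 163.74 + (-0.005204)·(235) + (-0.003786)·(5) = 162.50 m.
That is lower than the 163.70 m at B, so the point is downgradient.

downgradient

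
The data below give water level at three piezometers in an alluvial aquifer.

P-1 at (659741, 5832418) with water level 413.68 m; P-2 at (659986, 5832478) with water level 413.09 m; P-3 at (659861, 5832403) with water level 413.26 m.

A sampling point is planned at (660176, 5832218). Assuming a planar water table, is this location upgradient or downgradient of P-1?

With h = a·x + b·y + c and P-1 as origin, the differences give:
  245·a + 60·b = -0.59
  120·a + (-15)·b = -0.42
Eliminate b (×(-15) and ×60, subtract): -10875·a = 34.050 → a = ∂h/∂x = -0.003131
Back-substitute: b = ∂h/∂y = +0.002952.
Head at (660176, 5832218) = 413.68 + (-0.003131)·(435) + (+0.002952)·(-200) = 411.73 m.
That is lower than the 413.68 m at P-1, so the point is downgradient.

downgradient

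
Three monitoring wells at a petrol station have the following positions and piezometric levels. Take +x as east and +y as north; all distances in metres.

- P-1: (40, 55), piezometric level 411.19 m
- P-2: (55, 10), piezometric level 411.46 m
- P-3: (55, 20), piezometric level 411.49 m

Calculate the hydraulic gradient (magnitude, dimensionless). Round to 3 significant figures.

0.0272

With h = a·x + b·y + c and P-1 as origin, the differences give:
  15·a + (-45)·b = +0.27
  15·a + (-35)·b = +0.30
Eliminate b (×(-35) and ×(-45), subtract): 150·a = 4.050 → a = ∂h/∂x = +0.02700
Back-substitute: b = ∂h/∂y = +0.003000.
|∇h| = √(0.02700² + 0.003000²) = 0.02717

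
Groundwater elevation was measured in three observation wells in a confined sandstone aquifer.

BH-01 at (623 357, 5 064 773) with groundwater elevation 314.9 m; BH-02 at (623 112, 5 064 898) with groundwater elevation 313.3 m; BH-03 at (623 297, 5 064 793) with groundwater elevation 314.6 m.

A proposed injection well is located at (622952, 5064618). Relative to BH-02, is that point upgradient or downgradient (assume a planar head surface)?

upgradient

Three-point gradient (reference BH-01): Δ to BH-02 = (-245, 125, -1.6), Δ to BH-03 = (-60, 20, -0.3).
∂h/∂x = +0.002115, ∂h/∂y = -0.008654 (det = 2600).
Head at (622952, 5064618) = 314.9 + (+0.002115)·(-405) + (-0.008654)·(-155) = 315.38 m.
That is higher than the 313.3 m at BH-02, so the point is upgradient.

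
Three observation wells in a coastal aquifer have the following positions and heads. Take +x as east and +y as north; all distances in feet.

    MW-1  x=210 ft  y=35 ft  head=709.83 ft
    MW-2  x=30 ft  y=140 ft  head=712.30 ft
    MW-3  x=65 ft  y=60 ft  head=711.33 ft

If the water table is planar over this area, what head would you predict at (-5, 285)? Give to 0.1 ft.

713.8 ft

Taking MW-1 as reference: MW-2−MW-1 = (-180, 105, +2.47); MW-3−MW-1 = (-145, 25, +1.50).
Solve a·Δx + b·Δy = Δh: det = (-180)·25 − (-145)·105 = 10725.
∂h/∂x = [(+2.47)·25 − (+1.50)·105] / 10725 = -0.008928
∂h/∂y = [(-180)·(+1.50) − (-145)·(+2.47)] / 10725 = +0.008219
h(-5, 285) = 709.83 + (-0.008928)·(-215) + (+0.008219)·(250) = 709.83 +1.919 +2.055 = 713.804 ft.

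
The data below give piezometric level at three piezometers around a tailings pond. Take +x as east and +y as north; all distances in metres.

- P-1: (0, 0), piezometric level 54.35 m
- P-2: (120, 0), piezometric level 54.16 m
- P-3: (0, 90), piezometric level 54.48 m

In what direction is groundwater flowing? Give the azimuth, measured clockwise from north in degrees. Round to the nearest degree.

132°

∂h/∂x = (54.16 − 54.35) / (120 − 0) = -0.001583
∂h/∂y = (54.48 − 54.35) / (90 − 0) = +0.001444
Flow direction (−∇h) has components (+0.001583 E, -0.001444 N).
Azimuth = atan2(E, N) = atan2(+0.001583, -0.001444) = 132.4° ≈ 132°.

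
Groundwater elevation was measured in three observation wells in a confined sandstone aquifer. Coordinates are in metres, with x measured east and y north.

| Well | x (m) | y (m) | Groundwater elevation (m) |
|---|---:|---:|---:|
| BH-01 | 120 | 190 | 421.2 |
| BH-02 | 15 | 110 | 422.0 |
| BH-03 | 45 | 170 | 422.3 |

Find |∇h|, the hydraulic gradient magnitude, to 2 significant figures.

0.023

Differences from BH-01: to BH-02 (Δx, Δy, Δh) = (-105, -80, +0.8); to BH-03 = (-75, -20, +1.1).
Solve a·Δx + b·Δy = Δh: det = (-105)·(-20) − (-75)·(-80) = -3900.
∂h/∂x = [(+0.8)·(-20) − (+1.1)·(-80)] / -3900 = -0.01846
∂h/∂y = [(-105)·(+1.1) − (-75)·(+0.8)] / -3900 = +0.01423
|∇h| = √(-0.01846² + 0.01423²) = 0.02331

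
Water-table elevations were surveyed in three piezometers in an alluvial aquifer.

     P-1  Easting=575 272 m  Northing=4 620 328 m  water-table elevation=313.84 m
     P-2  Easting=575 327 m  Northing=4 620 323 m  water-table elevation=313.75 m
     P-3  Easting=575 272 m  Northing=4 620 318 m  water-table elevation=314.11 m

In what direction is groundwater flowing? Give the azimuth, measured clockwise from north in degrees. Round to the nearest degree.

009°

Three-point gradient (reference P-1): Δ to P-2 = (55, -5, -0.09), Δ to P-3 = (0, -10, +0.27).
∂h/∂x = -0.004091, ∂h/∂y = -0.02700 (det = -550).
Flow direction (−∇h) has components (+0.004091 E, +0.02700 N).
Azimuth = atan2(E, N) = atan2(+0.004091, +0.02700) = 8.6° ≈ 009°.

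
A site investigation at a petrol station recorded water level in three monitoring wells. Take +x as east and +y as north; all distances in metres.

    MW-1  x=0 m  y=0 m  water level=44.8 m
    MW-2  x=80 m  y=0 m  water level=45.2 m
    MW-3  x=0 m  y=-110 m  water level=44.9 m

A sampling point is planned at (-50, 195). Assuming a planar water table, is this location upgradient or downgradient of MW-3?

downgradient

∂h/∂x = (45.2 − 44.8) / (80 − 0) = +0.005000
∂h/∂y = (44.9 − 44.8) / (-110 − 0) = -0.0009091
Head at (-50, 195) = 44.8 + (+0.005000)·(-50) + (-0.0009091)·(195) = 44.37 m.
That is lower than the 44.9 m at MW-3, so the point is downgradient.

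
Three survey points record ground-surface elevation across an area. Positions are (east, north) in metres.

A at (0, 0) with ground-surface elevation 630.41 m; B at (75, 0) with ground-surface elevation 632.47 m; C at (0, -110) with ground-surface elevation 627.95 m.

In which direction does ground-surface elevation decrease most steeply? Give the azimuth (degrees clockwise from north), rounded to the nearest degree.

231°

∂z/∂x = (632.47 − 630.41) / (75 − 0) = +0.02747
∂z/∂y = (627.95 − 630.41) / (-110 − 0) = +0.02236
Steepest decrease is along −∇f: components (-0.02747 E, -0.02236 N).
Azimuth = atan2(-0.02747, -0.02236) = 230.8° ≈ 231°.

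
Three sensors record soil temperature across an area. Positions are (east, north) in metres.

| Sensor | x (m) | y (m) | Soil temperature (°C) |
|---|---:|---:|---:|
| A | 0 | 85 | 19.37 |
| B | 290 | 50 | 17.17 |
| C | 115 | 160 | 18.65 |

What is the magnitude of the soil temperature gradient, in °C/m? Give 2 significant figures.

0.0076 °C/m

Taking A as reference: B−A = (290, -35, -2.20); C−A = (115, 75, -0.72).
Determinant of the coordinate differences = 290·75 − 115·(-35) = 25775.
∂T/∂x = [(-2.20)·75 − (-0.72)·(-35)] / 25775 = -0.007379
∂T/∂y = [290·(-0.72) − 115·(-2.20)] / 25775 = +0.001715
|∇f| = √(-0.007379² + 0.001715²) = 0.007576 °C/m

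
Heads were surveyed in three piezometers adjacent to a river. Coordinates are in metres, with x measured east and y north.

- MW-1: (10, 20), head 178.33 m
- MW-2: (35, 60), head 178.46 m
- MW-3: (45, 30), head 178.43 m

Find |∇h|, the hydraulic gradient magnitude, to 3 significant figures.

0.00295

Differences from MW-1: to MW-2 (Δx, Δy, Δh) = (25, 40, +0.13); to MW-3 = (35, 10, +0.10).
Solve a·Δx + b·Δy = Δh: det = 25·10 − 35·40 = -1150.
∂h/∂x = [(+0.13)·10 − (+0.10)·40] / -1150 = +0.002348
∂h/∂y = [25·(+0.10) − 35·(+0.13)] / -1150 = +0.001783
|∇h| = √(0.002348² + 0.001783²) = 0.002948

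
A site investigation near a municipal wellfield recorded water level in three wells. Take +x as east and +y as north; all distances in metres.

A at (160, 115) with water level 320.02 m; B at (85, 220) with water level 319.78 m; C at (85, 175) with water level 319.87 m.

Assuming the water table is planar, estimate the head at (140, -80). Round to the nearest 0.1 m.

320.4 m

With h = a·x + b·y + c and A as origin, the differences give:
  (-75)·a + 105·b = -0.24
  (-75)·a + 60·b = -0.15
Eliminate b (×60 and ×105, subtract): 3375·a = 1.350 → a = ∂h/∂x = +0.0004000
Back-substitute: b = ∂h/∂y = -0.002000.
h(140, -80) = 320.02 + (+0.0004000)·(-20) + (-0.002000)·(-195) = 320.02 -0.008 +0.390 = 320.402 m.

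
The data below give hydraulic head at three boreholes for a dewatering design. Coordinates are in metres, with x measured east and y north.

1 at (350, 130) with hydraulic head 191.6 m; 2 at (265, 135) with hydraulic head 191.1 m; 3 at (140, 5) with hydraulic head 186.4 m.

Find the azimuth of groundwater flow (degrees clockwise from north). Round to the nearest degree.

195°

Differences from 1: to 2 (Δx, Δy, Δh) = (-85, 5, -0.5); to 3 = (-210, -125, -5.2).
Determinant of the coordinate differences = (-85)·(-125) − (-210)·5 = 11675.
∂h/∂x = [(-0.5)·(-125) − (-5.2)·5] / 11675 = +0.007580
∂h/∂y = [(-85)·(-5.2) − (-210)·(-0.5)] / 11675 = +0.02887
Flow direction (−∇h) has components (-0.007580 E, -0.02887 N).
Azimuth = atan2(E, N) = atan2(-0.007580, -0.02887) = 194.7° ≈ 195°.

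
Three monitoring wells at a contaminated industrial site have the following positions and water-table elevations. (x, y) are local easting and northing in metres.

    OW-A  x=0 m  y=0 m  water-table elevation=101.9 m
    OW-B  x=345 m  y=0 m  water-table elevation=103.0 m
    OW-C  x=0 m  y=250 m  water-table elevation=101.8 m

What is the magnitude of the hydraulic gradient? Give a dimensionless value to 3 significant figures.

∂h/∂x = (103.0 − 101.9) / (345 − 0) = +0.003188
∂h/∂y = (101.8 − 101.9) / (250 − 0) = -0.0004000
|∇h| = √(0.003188² + -0.0004000²) = 0.003213

0.00321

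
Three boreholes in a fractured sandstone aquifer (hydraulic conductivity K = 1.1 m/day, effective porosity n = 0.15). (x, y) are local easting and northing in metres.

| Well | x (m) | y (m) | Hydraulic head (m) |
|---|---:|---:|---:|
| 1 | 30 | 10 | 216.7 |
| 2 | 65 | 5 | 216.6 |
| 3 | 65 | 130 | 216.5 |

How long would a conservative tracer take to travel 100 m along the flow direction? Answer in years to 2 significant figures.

Three-point gradient (reference 1): Δ to 2 = (35, -5, -0.1), Δ to 3 = (35, 120, -0.2).
∂h/∂x = -0.002971, ∂h/∂y = -0.0008000 (det = 4375).
|∇h| = √(-0.002971² + -0.0008000²) = 0.003077
Seepage velocity v = K·i/n = 1.1 × 0.003077 / 0.15 = 0.02256 m/day.
t = 100 / 0.02256 = 4433 days = 12.1 years.

12 years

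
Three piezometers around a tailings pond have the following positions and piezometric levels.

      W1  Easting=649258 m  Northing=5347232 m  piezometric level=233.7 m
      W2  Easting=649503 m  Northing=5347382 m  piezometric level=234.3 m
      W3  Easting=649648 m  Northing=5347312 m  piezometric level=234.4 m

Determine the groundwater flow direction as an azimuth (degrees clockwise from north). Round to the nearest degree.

With h = a·x + b·y + c and W1 as origin, the differences give:
  245·a + 150·b = +0.6
  390·a + 80·b = +0.7
Eliminate b (×80 and ×150, subtract): -38900·a = -57.00 → a = ∂h/∂x = +0.001465
Back-substitute: b = ∂h/∂y = +0.001607.
Flow direction (−∇h) has components (-0.001465 E, -0.001607 N).
Azimuth = atan2(E, N) = atan2(-0.001465, -0.001607) = 222.4° ≈ 222°.

222°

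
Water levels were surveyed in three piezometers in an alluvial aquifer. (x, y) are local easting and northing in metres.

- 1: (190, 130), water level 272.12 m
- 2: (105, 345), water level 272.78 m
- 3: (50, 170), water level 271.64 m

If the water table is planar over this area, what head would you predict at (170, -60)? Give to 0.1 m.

271.1 m

With h = a·x + b·y + c and 1 as origin, the differences give:
  (-85)·a + 215·b = +0.66
  (-140)·a + 40·b = -0.48
Eliminate b (×40 and ×215, subtract): 26700·a = 129.600 → a = ∂h/∂x = +0.004854
Back-substitute: b = ∂h/∂y = +0.004989.
h(170, -60) = 272.12 + (+0.004854)·(-20) + (+0.004989)·(-190) = 272.12 -0.097 -0.948 = 271.075 m.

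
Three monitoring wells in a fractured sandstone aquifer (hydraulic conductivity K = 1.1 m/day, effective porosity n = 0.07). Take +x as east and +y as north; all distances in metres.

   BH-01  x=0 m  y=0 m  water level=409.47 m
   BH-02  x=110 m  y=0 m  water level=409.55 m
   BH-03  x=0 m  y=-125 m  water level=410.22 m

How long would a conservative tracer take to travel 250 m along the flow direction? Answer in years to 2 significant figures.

∂h/∂x = (409.55 − 409.47) / (110 − 0) = +0.0007273
∂h/∂y = (410.22 − 409.47) / (-125 − 0) = -0.006000
|∇h| = √(0.0007273² + -0.006000²) = 0.006044
Seepage velocity v = K·i/n = 1.1 × 0.006044 / 0.07 = 0.09498 m/day.
t = 250 / 0.09498 = 2632 days = 7.21 years.

7.2 years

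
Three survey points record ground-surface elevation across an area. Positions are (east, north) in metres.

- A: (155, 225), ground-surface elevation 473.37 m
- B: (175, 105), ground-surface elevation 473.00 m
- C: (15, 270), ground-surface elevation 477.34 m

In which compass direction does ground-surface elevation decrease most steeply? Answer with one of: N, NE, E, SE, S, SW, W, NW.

With z = a·x + b·y + c and A as origin, the differences give:
  20·a + (-120)·b = -0.37
  (-140)·a + 45·b = +3.97
Eliminate b (×45 and ×(-120), subtract): -15900·a = 459.750 → a = ∂z/∂x = -0.02892
Back-substitute: b = ∂z/∂y = -0.001736.
Steepest decrease is along −∇f = (+0.02892 E, +0.001736 N) → east.

E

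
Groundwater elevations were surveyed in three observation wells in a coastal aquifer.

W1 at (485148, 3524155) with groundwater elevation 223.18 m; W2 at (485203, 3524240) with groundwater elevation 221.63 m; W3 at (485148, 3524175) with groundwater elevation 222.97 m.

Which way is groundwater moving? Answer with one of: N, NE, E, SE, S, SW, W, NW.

NE

With h = a·x + b·y + c and W1 as origin, the differences give:
  55·a + 85·b = -1.55
  0·a + 20·b = -0.21
Eliminate b (×20 and ×85, subtract): 1100·a = -13.150 → a = ∂h/∂x = -0.01195
Back-substitute: b = ∂h/∂y = -0.01050.
Flow = −∇h = (+0.01195 east, +0.01050 north), which points northeast.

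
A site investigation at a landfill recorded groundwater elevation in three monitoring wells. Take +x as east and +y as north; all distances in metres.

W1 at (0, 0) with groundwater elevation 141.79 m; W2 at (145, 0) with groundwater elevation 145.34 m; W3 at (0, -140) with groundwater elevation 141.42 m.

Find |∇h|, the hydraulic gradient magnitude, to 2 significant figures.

0.025

∂h/∂x = (145.34 − 141.79) / (145 − 0) = +0.02448
∂h/∂y = (141.42 − 141.79) / (-140 − 0) = +0.002643
|∇h| = √(0.02448² + 0.002643²) = 0.02462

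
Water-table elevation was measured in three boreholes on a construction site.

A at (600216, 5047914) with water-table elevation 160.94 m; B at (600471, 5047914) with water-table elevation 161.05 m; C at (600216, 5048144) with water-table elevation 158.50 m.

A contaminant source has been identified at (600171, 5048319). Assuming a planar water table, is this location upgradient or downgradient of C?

downgradient

∂h/∂x = (161.05 − 160.94) / (600471 − 600216) = +0.0004314
∂h/∂y = (158.50 − 160.94) / (5048144 − 5047914) = -0.01061
Head at (600171, 5048319) = 160.94 + (+0.0004314)·(-45) + (-0.01061)·(405) = 156.62 m.
That is lower than the 158.50 m at C, so the point is downgradient.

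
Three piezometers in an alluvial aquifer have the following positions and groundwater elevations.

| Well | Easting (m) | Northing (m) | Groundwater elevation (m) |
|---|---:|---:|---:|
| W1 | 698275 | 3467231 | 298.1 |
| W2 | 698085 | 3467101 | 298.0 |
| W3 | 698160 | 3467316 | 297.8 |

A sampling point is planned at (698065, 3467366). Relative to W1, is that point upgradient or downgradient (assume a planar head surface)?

downgradient

Taking W1 as reference: W2−W1 = (-190, -130, -0.1); W3−W1 = (-115, 85, -0.3).
Solve a·Δx + b·Δy = Δh: det = (-190)·85 − (-115)·(-130) = -31100.
∂h/∂x = [(-0.1)·85 − (-0.3)·(-130)] / -31100 = +0.001527
∂h/∂y = [(-190)·(-0.3) − (-115)·(-0.1)] / -31100 = -0.001463
Head at (698065, 3467366) = 298.1 + (+0.001527)·(-210) + (-0.001463)·(135) = 297.58 m.
That is lower than the 298.1 m at W1, so the point is downgradient.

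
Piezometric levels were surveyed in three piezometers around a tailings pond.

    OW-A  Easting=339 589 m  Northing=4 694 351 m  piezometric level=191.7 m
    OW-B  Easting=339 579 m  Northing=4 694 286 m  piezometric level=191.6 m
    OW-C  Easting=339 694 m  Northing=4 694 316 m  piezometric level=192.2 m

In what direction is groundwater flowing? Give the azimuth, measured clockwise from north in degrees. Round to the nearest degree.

261°

With h = a·x + b·y + c and OW-A as origin, the differences give:
  (-10)·a + (-65)·b = -0.1
  105·a + (-35)·b = +0.5
Eliminate b (×(-35) and ×(-65), subtract): 7175·a = 36.00 → a = ∂h/∂x = +0.005017
Back-substitute: b = ∂h/∂y = +0.0007666.
Flow direction (−∇h) has components (-0.005017 E, -0.0007666 N).
Azimuth = atan2(E, N) = atan2(-0.005017, -0.0007666) = 261.3° ≈ 261°.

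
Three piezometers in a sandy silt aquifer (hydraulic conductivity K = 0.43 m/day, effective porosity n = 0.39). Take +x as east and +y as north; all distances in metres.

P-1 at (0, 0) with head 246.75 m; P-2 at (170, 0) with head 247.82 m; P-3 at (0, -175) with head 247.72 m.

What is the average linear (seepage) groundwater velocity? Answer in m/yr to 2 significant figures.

∂h/∂x = (247.82 − 246.75) / (170 − 0) = +0.006294
∂h/∂y = (247.72 − 246.75) / (-175 − 0) = -0.005543
|∇h| = √(0.006294² + -0.005543²) = 0.008387
Seepage velocity v = K·i/n = 0.43 × 0.008387 / 0.39 = 0.009247 m/day = 3.377 m/yr.

3.4 m/yr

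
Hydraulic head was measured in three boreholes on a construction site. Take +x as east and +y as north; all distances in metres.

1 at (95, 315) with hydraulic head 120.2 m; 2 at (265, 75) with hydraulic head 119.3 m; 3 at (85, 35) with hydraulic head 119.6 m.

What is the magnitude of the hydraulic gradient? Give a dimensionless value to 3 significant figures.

0.00310

Three-point gradient (reference 1): Δ to 2 = (170, -240, -0.9), Δ to 3 = (-10, -280, -0.6).
∂h/∂x = -0.002160, ∂h/∂y = +0.002220 (det = -50000).
|∇h| = √(-0.002160² + 0.002220²) = 0.003097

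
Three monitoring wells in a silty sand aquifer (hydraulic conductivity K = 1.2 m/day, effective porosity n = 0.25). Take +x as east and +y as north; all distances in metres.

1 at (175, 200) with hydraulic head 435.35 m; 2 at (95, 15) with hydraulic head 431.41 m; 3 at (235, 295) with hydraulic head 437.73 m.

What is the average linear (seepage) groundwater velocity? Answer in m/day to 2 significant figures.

Differences from 1: to 2 (Δx, Δy, Δh) = (-80, -185, -3.94); to 3 = (60, 95, +2.38).
Solve a·Δx + b·Δy = Δh: det = (-80)·95 − 60·(-185) = 3500.
∂h/∂x = [(-3.94)·95 − (+2.38)·(-185)] / 3500 = +0.01886
∂h/∂y = [(-80)·(+2.38) − 60·(-3.94)] / 3500 = +0.01314
|∇h| = √(0.01886² + 0.01314²) = 0.02299
Seepage velocity v = K·i/n = 1.2 × 0.02299 / 0.25 = 0.1104 m/day.

0.11 m/day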